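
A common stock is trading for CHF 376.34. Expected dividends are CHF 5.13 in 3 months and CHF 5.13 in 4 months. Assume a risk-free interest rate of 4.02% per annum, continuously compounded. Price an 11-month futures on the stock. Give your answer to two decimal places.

CHF 379.95

PV(dividends) I = 5.13·e^(−0.0402·3/12) + 5.13·e^(−0.0402·4/12)
I = 5.0787 + 5.0617 = 10.1404
F = (S − I)·e^(rT) = (376.34 − 10.1404) · e^(0.0402·11/12)
= 366.1996 · e^0.036850 = 366.1996 × 1.037537 = CHF 379.95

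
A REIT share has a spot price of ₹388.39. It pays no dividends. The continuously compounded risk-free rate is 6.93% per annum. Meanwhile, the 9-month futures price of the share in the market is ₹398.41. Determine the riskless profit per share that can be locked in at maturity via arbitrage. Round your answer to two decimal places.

₹10.70 per share

Fair futures: F* = S·e^(carry·T), with carry = r = 0.0693
F* = 388.39 · e^(0.0693 × 9/12) = 388.39 · e^0.051975 = 388.39 × 1.053349 = ₹409.1102
Market ₹398.41 < fair ₹409.1102: forward underpriced → reverse cash-and-carry (short spot, go long the forward).
At maturity, profit = |F_mkt − F*| = |398.41 − 409.1102| = ₹10.70 per share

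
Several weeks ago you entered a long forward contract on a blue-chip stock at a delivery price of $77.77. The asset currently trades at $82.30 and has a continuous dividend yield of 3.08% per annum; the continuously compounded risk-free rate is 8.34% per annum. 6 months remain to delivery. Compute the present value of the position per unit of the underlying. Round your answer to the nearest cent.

$6.45

Current fair forward for the remaining 6 months: F = S·e^((r − q)·T), (r − q) = 0.0834 − 0.0308 = 0.0526
F = 82.30 · e^(0.0526 × 6/12) = 82.30 × 1.026649 = 84.4932
Value of long forward = (F − K)·e^(−rT) = (84.4932 − 77.77) · e^(−0.0834·6/12)
= 6.7232 × 0.959157 = 6.45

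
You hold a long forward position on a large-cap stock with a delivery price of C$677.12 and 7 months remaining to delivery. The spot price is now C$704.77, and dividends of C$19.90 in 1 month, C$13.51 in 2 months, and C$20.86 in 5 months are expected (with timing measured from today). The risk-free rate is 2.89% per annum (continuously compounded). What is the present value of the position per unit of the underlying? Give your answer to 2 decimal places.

-C$14.94

PV(remaining dividends) I = 19.90·e^(−0.0289·1/12) + 13.51·e^(−0.0289·2/12) + 20.86·e^(−0.0289·5/12) = 53.9075
Current forward F = (S − I)·e^(rT) = (704.77 − 53.9075)·e^(0.0289·7/12) = 650.8625 × 1.017001 = 661.9278
Value (long) = (F − K)·e^(−rT) = (661.9278 − 677.12) × 0.983283 = -14.9382
Value = -C$14.94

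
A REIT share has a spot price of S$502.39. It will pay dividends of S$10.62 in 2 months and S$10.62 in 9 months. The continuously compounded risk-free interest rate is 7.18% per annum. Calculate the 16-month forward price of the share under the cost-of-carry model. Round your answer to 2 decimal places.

PV(dividends) I = 10.62·e^(−0.0718·2/12) + 10.62·e^(−0.0718·9/12)
I = 10.4937 + 10.0632 = 20.5569
F = (S − I)·e^(rT) = (502.39 − 20.5569) · e^(0.0718·16/12)
= 481.8331 · e^0.095733 = 481.8331 × 1.100465 = S$530.24

S$530.24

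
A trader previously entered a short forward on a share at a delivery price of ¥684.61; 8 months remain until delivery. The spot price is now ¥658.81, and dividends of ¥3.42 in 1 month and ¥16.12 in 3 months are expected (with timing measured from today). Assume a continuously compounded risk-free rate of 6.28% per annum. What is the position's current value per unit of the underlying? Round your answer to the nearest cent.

¥17.00

PV(remaining dividends) I = 3.42·e^(−0.0628·1/12) + 16.12·e^(−0.0628·3/12) = 19.2710
Current forward F = (S − I)·e^(rT) = (658.81 − 19.2710)·e^(0.0628·8/12) = 639.5390 × 1.042755 = 666.8825
Value (long) = (F − K)·e^(−rT) = (666.8825 − 684.61) × 0.958998 = -17.0006
Short position value = −(long value) = ¥17.00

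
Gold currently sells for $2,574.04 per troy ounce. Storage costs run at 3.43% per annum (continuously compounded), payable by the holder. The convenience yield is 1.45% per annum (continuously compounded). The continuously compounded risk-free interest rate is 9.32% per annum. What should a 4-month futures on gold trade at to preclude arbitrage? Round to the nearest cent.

$2,672.84 per troy ounce

Net carry = r + u − y = 0.0932 + 0.0343 − 0.0145 = 0.1130
F = S·e^((r+u−y)T) = 2574.04 · e^(0.1130 × 4/12) = 2574.04 · e^0.03766667
= 2574.04 × 1.03838505 = $2,672.84 per troy ounce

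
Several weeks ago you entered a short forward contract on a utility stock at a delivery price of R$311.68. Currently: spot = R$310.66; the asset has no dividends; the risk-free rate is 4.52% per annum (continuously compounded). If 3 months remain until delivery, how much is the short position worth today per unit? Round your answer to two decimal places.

Current fair forward for the remaining 3 months: F = S·e^(r·T), r = 0.0452
F = 310.66 · e^(0.0452 × 3/12) = 310.66 × 1.011364 = 314.1903
Value of long forward = (F − K)·e^(−rT) = (314.1903 − 311.68) · e^(−0.0452·3/12)
= 2.5103 × 0.988764 = 2.48
Short position value = −(long value) = -R$2.48

-R$2.48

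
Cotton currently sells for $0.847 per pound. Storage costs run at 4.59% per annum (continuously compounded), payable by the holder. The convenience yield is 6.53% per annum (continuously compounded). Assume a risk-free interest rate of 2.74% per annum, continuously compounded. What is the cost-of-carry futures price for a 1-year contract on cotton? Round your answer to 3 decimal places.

$0.854 per pound

Net carry = r + u − y = 0.0274 + 0.0459 − 0.0653 = 0.0080
F = S·e^((r+u−y)T) = 0.847 · e^(0.0080 × 1) = 0.847 · e^0.008000
= 0.847 × 1.008032 = $0.854 per pound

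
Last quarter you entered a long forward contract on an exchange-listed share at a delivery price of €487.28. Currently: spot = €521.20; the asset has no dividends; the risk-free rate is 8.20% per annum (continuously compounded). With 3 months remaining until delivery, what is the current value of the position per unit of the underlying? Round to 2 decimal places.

€43.81

Current fair forward for the remaining 3 months: F = S·e^(r·T), r = 0.0820
F = 521.20 · e^(0.0820 × 3/12) = 521.20 × 1.020712 = 531.9951
Value of long forward = (F − K)·e^(−rT) = (531.9951 − 487.28) · e^(−0.0820·3/12)
= 44.7151 × 0.979709 = 43.81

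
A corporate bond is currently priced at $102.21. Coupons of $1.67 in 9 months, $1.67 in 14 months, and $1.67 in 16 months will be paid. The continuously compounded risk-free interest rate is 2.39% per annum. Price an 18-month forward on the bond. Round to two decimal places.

$100.88

PV(coupons) I = 1.67·e^(−0.0239·9/12) + 1.67·e^(−0.0239·14/12) + 1.67·e^(−0.0239·16/12)
I = 1.6403 + 1.6241 + 1.6176 = 4.8820
F = (S − I)·e^(rT) = (102.21 − 4.8820) · e^(0.0239·18/12)
= 97.3280 · e^0.035850 = 97.3280 × 1.036500 = $100.88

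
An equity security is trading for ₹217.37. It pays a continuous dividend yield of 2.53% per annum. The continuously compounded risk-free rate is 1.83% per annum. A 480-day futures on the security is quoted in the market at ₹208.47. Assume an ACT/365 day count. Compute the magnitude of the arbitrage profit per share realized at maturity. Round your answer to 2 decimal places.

₹6.91 per share

Fair futures: F* = S·e^(carry·T), with carry = (r − q) = 0.0183 − 0.0253 = -0.0070
F* = 217.37 · e^(-0.0070 × 480/365) = 217.37 · e^-0.009205 = 217.37 × 0.990837 = ₹215.3782
Market ₹208.47 < fair ₹215.3782: forward underpriced → reverse cash-and-carry (short spot, go long the forward).
At maturity, profit = |F_mkt − F*| = |208.47 − 215.3782| = ₹6.91 per share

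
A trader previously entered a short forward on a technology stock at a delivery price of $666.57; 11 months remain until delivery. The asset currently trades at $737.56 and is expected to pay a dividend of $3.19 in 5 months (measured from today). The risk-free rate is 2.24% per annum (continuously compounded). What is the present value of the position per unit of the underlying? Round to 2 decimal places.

PV(remaining dividends) I = 3.19·e^(−0.0224·5/12) = 3.1604
Current forward F = (S − I)·e^(rT) = (737.56 − 3.1604)·e^(0.0224·11/12) = 734.3996 × 1.020746 = 749.6355
Value (long) = (F − K)·e^(−rT) = (749.6355 − 666.57) × 0.979676 = 81.3773
Short position value = −(long value) = -$81.38

-$81.38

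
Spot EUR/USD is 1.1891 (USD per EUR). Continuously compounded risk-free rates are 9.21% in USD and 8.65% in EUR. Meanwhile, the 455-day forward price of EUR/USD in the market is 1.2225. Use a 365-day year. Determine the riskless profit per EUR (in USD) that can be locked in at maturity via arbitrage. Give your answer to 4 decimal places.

Fair forward: F* = S·e^(carry·T), with carry = (r_USD − r_EUR) = 0.0921 − 0.0865 = 0.0056
F* = 1.1891 · e^(0.0056 × 455/365) = 1.1891 · e^0.006981 = 1.1891 × 1.007005 = 1.1974
Market 1.2225 > fair 1.1974: forward overpriced → cash-and-carry (buy spot, short the forward).
At maturity, profit = |F_mkt − F*| = |1.2225 − 1.1974| = 0.0251 per EUR (in USD)

0.0251 per EUR (in USD)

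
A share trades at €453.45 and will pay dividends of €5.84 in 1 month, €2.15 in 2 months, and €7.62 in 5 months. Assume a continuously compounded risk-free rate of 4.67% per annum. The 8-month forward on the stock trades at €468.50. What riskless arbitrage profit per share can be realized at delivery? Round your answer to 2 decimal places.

€16.62 per share

PV(dividends) I = 5.84·e^(−0.0467·1/12) + 2.15·e^(−0.0467·2/12) + 7.62·e^(−0.0467·5/12) = 15.4238
Fair forward F* = (S − I)·e^(rT) = (453.45 − 15.4238)·e^0.031133 = 438.0262 × 1.031623 = 451.8779
Market €468.50 > fair 451.8779: forward overpriced → cash-and-carry (borrow at r, buy the stock and collect the dividends, short the forward).
Profit at T = |F_mkt − F*| = |468.50 − 451.8779| = €16.62 per share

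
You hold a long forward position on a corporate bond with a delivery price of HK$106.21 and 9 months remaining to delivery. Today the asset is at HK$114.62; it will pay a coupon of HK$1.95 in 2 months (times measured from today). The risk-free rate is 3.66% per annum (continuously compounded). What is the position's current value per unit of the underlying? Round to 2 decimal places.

PV(remaining coupons) I = 1.95·e^(−0.0366·2/12) = 1.9381
Current forward F = (S − I)·e^(rT) = (114.62 − 1.9381)·e^(0.0366·9/12) = 112.6819 × 1.027830 = 115.8178
Value (long) = (F − K)·e^(−rT) = (115.8178 − 106.21) × 0.972923 = 9.3476
Value = HK$9.35

HK$9.35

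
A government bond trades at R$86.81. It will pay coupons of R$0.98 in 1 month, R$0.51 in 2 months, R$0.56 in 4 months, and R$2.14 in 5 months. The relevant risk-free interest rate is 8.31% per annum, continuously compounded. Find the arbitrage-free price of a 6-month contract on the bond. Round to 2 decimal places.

PV(coupons) I = 0.98·e^(−0.0831·1/12) + 0.51·e^(−0.0831·2/12) + 0.56·e^(−0.0831·4/12) + 2.14·e^(−0.0831·5/12)
I = 0.9732 + 0.5030 + 0.5447 + 2.0672 = 4.0881
F = (S − I)·e^(rT) = (86.81 − 4.0881) · e^(0.0831·6/12)
= 82.7219 · e^0.041550 = 82.7219 × 1.042425 = R$86.23

R$86.23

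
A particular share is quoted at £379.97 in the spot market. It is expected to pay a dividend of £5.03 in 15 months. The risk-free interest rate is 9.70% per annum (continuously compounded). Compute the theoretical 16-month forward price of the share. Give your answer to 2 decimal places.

£427.36

PV(dividends) I = 5.03·e^(−0.0970·15/12)
I = 4.4556
F = (S − I)·e^(rT) = (379.97 − 4.4556) · e^(0.0970·16/12)
= 375.5144 · e^0.129333 = 375.5144 × 1.138069 = £427.36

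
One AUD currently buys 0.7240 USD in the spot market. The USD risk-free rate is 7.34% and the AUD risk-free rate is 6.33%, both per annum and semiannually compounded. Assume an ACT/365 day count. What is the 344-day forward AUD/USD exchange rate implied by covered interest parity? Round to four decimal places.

0.7307

By covered interest parity, F = S · (1+r_USD/2)^(2T) / (1+r_AUD/2)^(2T)
= 0.7240 × 1.070299 / 1.060493 = 0.7240 × 1.009247
F = 0.7307 USD per AUD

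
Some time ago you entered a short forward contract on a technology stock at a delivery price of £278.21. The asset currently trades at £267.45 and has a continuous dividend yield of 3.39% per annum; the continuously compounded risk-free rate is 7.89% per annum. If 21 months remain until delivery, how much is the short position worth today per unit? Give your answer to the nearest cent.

Current fair forward for the remaining 21 months: F = S·e^((r − q)·T), (r − q) = 0.0789 − 0.0339 = 0.0450
F = 267.45 · e^(0.0450 × 21/12) = 267.45 × 1.081934 = 289.3632
Value of long forward = (F − K)·e^(−rT) = (289.3632 − 278.21) · e^(−0.0789·21/12)
= 11.1532 × 0.871033 = 9.71
Short position value = −(long value) = -£9.71

-£9.71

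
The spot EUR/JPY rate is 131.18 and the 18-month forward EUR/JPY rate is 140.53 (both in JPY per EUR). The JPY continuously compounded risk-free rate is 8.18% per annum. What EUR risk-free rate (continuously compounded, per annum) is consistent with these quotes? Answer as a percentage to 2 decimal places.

3.59%

F = S·e^((r_JPY − r_EUR)T) ⇒ r_EUR = r_JPY − ln(F/S)/T
ln(140.53/131.18) = 0.068851; /(18/12) = 0.045901
r_EUR = 0.0818 − 0.045901 = 0.035899
r_EUR = 3.59%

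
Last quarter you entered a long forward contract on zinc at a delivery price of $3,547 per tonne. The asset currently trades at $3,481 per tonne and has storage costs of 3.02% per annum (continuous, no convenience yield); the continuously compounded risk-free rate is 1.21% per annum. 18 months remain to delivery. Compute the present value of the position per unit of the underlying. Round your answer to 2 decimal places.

Current fair forward for the remaining 18 months: F = S·e^((r + u)·T), (r + u) = 0.0121 + 0.0302 = 0.0423
F = 3481 · e^(0.0423 × 18/12) = 3481 × 1.06550621 = 3709.0271
Value of long forward = (F − K)·e^(−rT) = (3709.0271 − 3547) · e^(−0.0121·18/12)
= 162.0271 × 0.98201372 = 159.11

$159.11 per tonne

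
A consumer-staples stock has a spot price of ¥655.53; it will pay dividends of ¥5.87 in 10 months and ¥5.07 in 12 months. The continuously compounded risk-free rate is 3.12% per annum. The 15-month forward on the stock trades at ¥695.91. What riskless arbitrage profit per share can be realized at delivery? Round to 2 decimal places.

PV(dividends) I = 5.87·e^(−0.0312·10/12) + 5.07·e^(−0.0312·12/12) = 10.6336
Fair forward F* = (S − I)·e^(rT) = (655.53 − 10.6336)·e^0.039000 = 644.8964 × 1.039770 = 670.5439
Market ¥695.91 > fair 670.5439: forward overpriced → cash-and-carry (borrow at r, buy the stock and collect the dividends, short the forward).
Profit at T = |F_mkt − F*| = |695.91 − 670.5439| = ¥25.37 per share

¥25.37 per share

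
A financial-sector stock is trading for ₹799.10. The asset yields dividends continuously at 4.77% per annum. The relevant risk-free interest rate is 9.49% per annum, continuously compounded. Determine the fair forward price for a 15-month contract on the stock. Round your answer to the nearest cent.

₹847.67

F = S·e^((r − q)T) = 799.10 · e^((0.0949 − 0.0477) × 15/12)
= 799.10 · e^0.059000 = 799.10 × 1.060775
F = ₹847.67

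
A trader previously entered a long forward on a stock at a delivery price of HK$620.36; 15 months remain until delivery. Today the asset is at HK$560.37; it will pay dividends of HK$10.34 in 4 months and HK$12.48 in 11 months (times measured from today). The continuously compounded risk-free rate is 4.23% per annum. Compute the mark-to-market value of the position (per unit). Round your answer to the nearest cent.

PV(remaining dividends) I = 10.34·e^(−0.0423·4/12) + 12.48·e^(−0.0423·11/12) = 22.2006
Current forward F = (S − I)·e^(rT) = (560.37 − 22.2006)·e^(0.0423·15/12) = 538.1694 × 1.054298 = 567.3909
Value (long) = (F − K)·e^(−rT) = (567.3909 − 620.36) × 0.948499 = -50.2411
Value = -HK$50.24

-HK$50.24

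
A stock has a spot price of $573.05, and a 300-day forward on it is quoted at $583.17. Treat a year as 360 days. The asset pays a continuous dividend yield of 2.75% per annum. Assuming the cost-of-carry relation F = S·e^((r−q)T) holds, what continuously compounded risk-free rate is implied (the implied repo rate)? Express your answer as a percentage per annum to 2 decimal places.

4.85%

From F = S·e^((r−q)T): (r − q) = ln(F/S)/T
ln(583.17/573.05) = ln(1.017660) = 0.017506
(r − q) = 0.017506 / (300/360) = 0.021007
r = ln(F/S)/T + q = 0.021007 + 0.0275 = 0.048507
r = 4.85%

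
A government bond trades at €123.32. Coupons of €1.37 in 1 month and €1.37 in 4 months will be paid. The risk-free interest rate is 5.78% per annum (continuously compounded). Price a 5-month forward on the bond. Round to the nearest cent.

PV(coupons) I = 1.37·e^(−0.0578·1/12) + 1.37·e^(−0.0578·4/12)
I = 1.3634 + 1.3439 = 2.7073
F = (S − I)·e^(rT) = (123.32 − 2.7073) · e^(0.0578·5/12)
= 120.6127 · e^0.024083 = 120.6127 × 1.024375 = €123.55

€123.55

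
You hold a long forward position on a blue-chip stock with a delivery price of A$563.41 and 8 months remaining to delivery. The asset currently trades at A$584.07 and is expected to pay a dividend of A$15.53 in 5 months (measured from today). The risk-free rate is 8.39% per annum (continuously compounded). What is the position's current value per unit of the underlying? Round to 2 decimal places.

PV(remaining dividends) I = 15.53·e^(−0.0839·5/12) = 14.9965
Current forward F = (S − I)·e^(rT) = (584.07 − 14.9965)·e^(0.0839·8/12) = 569.0735 × 1.057527 = 601.8106
Value (long) = (F − K)·e^(−rT) = (601.8106 − 563.41) × 0.945602 = 36.3117
Value = A$36.31

A$36.31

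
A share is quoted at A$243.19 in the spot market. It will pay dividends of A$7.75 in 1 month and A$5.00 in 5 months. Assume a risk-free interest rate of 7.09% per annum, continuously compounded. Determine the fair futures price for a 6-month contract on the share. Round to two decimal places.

A$238.95

PV(dividends) I = 7.75·e^(−0.0709·1/12) + 5.00·e^(−0.0709·5/12)
I = 7.7043 + 4.8545 = 12.5588
F = (S − I)·e^(rT) = (243.19 − 12.5588) · e^(0.0709·6/12)
= 230.6312 · e^0.035450 = 230.6312 × 1.036086 = A$238.95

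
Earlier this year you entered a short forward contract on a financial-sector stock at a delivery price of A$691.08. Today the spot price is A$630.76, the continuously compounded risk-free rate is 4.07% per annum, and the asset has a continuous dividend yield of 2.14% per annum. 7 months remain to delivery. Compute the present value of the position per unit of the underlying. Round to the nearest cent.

A$51.93

Current fair forward for the remaining 7 months: F = S·e^((r − q)·T), (r − q) = 0.0407 − 0.0214 = 0.0193
F = 630.76 · e^(0.0193 × 7/12) = 630.76 × 1.011322 = 637.9015
Value of long forward = (F − K)·e^(−rT) = (637.9015 − 691.08) · e^(−0.0407·7/12)
= -53.1785 × 0.976538 = -51.93
Short position value = −(long value) = A$51.93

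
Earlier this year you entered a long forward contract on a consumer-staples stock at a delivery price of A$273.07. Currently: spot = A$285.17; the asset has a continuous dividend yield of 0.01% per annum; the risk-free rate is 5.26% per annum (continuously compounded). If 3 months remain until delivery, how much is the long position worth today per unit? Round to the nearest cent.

Current fair forward for the remaining 3 months: F = S·e^((r − q)·T), (r − q) = 0.0526 − 0.0001 = 0.0525
F = 285.17 · e^(0.0525 × 3/12) = 285.17 × 1.013212 = 288.9377
Value of long forward = (F − K)·e^(−rT) = (288.9377 − 273.07) · e^(−0.0526·3/12)
= 15.8677 × 0.986936 = 15.66

A$15.66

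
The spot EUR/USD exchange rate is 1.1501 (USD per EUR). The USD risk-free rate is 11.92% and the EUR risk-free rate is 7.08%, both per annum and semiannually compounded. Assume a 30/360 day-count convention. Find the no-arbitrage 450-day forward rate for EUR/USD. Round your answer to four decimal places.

1.2185

By covered interest parity, F = S · (1+r_USD/2)^(2T) / (1+r_EUR/2)^(2T)
= 1.1501 × 1.155726 / 1.090863 = 1.1501 × 1.059460
F = 1.2185 USD per EUR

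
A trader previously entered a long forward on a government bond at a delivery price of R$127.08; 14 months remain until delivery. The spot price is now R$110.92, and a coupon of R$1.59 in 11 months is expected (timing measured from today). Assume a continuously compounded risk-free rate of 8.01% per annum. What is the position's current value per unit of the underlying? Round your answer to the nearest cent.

-R$6.30

PV(remaining coupons) I = 1.59·e^(−0.0801·11/12) = 1.4774
Current forward F = (S − I)·e^(rT) = (110.92 − 1.4774)·e^(0.0801·14/12) = 109.4426 × 1.097956 = 120.1632
Value (long) = (F − K)·e^(−rT) = (120.1632 − 127.08) × 0.910784 = -6.2997
Value = -R$6.30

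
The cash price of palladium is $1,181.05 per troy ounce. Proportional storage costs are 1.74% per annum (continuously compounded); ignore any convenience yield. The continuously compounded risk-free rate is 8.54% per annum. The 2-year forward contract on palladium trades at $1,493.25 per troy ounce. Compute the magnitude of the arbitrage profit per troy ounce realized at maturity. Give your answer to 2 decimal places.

$42.61 per troy ounce

Fair forward: F* = S·e^(carry·T), with carry = (r + u) = 0.0854 + 0.0174 = 0.1028
F* = 1181.05 · e^(0.1028 × 2) = 1181.05 · e^0.20560000 = 1181.05 × 1.22826180 = $1450.6386
Market $1493.25 > fair $1450.6386: forward overpriced → cash-and-carry (buy spot, short the forward).
At maturity, profit = |F_mkt − F*| = |1493.25 − 1450.6386| = $42.61 per troy ounce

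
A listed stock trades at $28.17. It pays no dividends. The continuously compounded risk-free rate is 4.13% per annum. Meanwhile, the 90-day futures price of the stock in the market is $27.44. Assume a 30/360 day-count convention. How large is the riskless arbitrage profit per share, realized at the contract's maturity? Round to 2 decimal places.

Fair futures: F* = S·e^(carry·T), with carry = r = 0.0413
F* = 28.17 · e^(0.0413 × 90/360) = 28.17 · e^0.010325 = 28.17 × 1.010378 = $28.4623
Market $27.44 < fair $28.4623: forward underpriced → reverse cash-and-carry (short spot, go long the forward).
At maturity, profit = |F_mkt − F*| = |27.44 − 28.4623| = $1.02 per share

$1.02 per share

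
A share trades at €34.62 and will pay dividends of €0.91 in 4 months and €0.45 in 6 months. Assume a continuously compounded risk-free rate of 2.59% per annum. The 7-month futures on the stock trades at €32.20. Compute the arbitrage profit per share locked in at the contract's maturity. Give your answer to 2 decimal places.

€1.58 per share

PV(dividends) I = 0.91·e^(−0.0259·4/12) + 0.45·e^(−0.0259·6/12) = 1.3464
Fair futures F* = (S − I)·e^(rT) = (34.62 − 1.3464)·e^0.015108 = 33.2736 × 1.015223 = 33.7801
Market €32.20 < fair 33.7801: forward underpriced → reverse cash-and-carry (short the stock, invest proceeds at r, pay the dividends, go long the forward).
Profit at T = |F_mkt − F*| = |32.20 − 33.7801| = €1.58 per share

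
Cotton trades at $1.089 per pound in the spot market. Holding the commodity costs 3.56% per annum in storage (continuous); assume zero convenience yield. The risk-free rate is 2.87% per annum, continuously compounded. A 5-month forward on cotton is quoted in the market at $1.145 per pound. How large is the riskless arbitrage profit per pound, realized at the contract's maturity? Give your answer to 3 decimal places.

$0.026 per pound

Fair forward: F* = S·e^(carry·T), with carry = (r + u) = 0.0287 + 0.0356 = 0.0643
F* = 1.089 · e^(0.0643 × 5/12) = 1.089 · e^0.026792 = 1.089 × 1.027154 = $1.1186
Market $1.145 > fair $1.1186: forward overpriced → cash-and-carry (buy spot, short the forward).
At maturity, profit = |F_mkt − F*| = |1.145 − 1.1186| = $0.026 per pound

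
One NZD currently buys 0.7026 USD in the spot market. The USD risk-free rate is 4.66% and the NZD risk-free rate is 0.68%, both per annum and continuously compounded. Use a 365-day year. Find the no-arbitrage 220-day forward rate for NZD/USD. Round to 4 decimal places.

0.7197

F = S·e^((r_USD − r_NZD)T) = 0.7026 · e^((0.0466 − 0.0068) × 220/365)
= 0.7026 · e^0.023989 = 0.7026 × 1.024279
F = 0.7197 USD per NZD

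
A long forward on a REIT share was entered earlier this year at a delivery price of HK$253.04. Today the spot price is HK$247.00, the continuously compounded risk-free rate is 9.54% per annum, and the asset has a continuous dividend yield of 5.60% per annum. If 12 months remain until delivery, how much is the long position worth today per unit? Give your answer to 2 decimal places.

Current fair forward for the remaining 12 months: F = S·e^((r − q)·T), (r − q) = 0.0954 − 0.0560 = 0.0394
F = 247.00 · e^(0.0394 × 12/12) = 247.00 × 1.040186 = 256.9259
Value of long forward = (F − K)·e^(−rT) = (256.9259 − 253.04) · e^(−0.0954·12/12)
= 3.8859 × 0.909009 = 3.53

HK$3.53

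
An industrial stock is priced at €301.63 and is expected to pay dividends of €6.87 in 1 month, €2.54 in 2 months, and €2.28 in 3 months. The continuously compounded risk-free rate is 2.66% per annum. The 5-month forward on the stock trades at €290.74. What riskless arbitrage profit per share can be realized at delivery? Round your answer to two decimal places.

PV(dividends) I = 6.87·e^(−0.0266·1/12) + 2.54·e^(−0.0266·2/12) + 2.28·e^(−0.0266·3/12) = 11.6484
Fair forward F* = (S − I)·e^(rT) = (301.63 − 11.6484)·e^0.011083 = 289.9816 × 1.011145 = 293.2134
Market €290.74 < fair 293.2134: forward underpriced → reverse cash-and-carry (short the stock, invest proceeds at r, pay the dividends, go long the forward).
Profit at T = |F_mkt − F*| = |290.74 − 293.2134| = €2.47 per share

€2.47 per share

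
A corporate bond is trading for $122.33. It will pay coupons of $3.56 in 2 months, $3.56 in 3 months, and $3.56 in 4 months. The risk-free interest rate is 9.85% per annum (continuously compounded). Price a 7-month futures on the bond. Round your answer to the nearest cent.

PV(coupons) I = 3.56·e^(−0.0985·2/12) + 3.56·e^(−0.0985·3/12) + 3.56·e^(−0.0985·4/12)
I = 3.5020 + 3.4734 + 3.4450 = 10.4204
F = (S − I)·e^(rT) = (122.33 − 10.4204) · e^(0.0985·7/12)
= 111.9096 · e^0.057458 = 111.9096 × 1.059141 = $118.53

$118.53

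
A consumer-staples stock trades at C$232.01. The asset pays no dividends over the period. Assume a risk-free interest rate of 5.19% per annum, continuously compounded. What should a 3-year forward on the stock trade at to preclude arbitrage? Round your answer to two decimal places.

C$271.10

F = S·e^(rT) = 232.01 · e^(0.0519 × 3)
= 232.01 · e^0.155700 = 232.01 × 1.168476
F = C$271.10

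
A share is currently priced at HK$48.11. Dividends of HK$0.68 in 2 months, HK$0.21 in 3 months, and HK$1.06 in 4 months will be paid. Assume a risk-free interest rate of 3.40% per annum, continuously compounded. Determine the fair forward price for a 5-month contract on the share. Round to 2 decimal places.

PV(dividends) I = 0.68·e^(−0.0340·2/12) + 0.21·e^(−0.0340·3/12) + 1.06·e^(−0.0340·4/12)
I = 0.6762 + 0.2082 + 1.0481 = 1.9325
F = (S − I)·e^(rT) = (48.11 − 1.9325) · e^(0.0340·5/12)
= 46.1775 · e^0.014167 = 46.1775 × 1.014268 = HK$46.84

HK$46.84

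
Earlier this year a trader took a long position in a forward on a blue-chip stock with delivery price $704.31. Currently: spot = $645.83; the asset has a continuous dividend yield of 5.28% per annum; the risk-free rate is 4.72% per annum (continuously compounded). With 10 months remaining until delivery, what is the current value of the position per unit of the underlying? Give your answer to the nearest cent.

-$59.12

Current fair forward for the remaining 10 months: F = S·e^((r − q)·T), (r − q) = 0.0472 − 0.0528 = -0.0056
F = 645.83 · e^(-0.0056 × 10/12) = 645.83 × 0.995344 = 642.8230
Value of long forward = (F − K)·e^(−rT) = (642.8230 − 704.31) · e^(−0.0472·10/12)
= -61.4870 × 0.961430 = -59.12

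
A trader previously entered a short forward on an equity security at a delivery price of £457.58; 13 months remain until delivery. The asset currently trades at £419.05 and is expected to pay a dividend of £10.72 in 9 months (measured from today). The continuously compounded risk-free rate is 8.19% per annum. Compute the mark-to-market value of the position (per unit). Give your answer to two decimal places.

£9.76

PV(remaining dividends) I = 10.72·e^(−0.0819·9/12) = 10.0813
Current forward F = (S − I)·e^(rT) = (419.05 − 10.0813)·e^(0.0819·13/12) = 408.9687 × 1.092780 = 446.9128
Value (long) = (F − K)·e^(−rT) = (446.9128 − 457.58) × 0.915097 = -9.7615
Short position value = −(long value) = £9.76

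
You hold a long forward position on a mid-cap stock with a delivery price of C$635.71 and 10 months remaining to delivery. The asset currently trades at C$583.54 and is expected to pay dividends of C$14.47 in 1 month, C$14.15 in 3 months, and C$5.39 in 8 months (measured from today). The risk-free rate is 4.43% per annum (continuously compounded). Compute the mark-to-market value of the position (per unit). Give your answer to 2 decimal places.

-C$62.77

PV(remaining dividends) I = 14.47·e^(−0.0443·1/12) + 14.15·e^(−0.0443·3/12) + 5.39·e^(−0.0443·8/12) = 33.6440
Current forward F = (S − I)·e^(rT) = (583.54 − 33.6440)·e^(0.0443·10/12) = 549.8960 × 1.037607 = 570.5759
Value (long) = (F − K)·e^(−rT) = (570.5759 − 635.71) × 0.963756 = -62.7734
Value = -C$62.77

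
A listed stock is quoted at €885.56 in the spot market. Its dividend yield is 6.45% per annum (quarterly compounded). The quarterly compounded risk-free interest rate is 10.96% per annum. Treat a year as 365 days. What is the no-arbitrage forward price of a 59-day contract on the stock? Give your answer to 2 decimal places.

€891.90

F = S · (1+r/4)^(4T) / (1+q/4)^(4T)
= 885.56 × 1.017631 / 1.010397 = 885.56 × 1.007160
F = €891.90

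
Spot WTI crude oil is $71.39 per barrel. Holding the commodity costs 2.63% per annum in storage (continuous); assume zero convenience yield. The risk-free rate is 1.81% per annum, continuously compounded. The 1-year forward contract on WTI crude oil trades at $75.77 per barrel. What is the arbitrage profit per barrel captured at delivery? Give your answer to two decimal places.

$1.14 per barrel

Fair forward: F* = S·e^(carry·T), with carry = (r + u) = 0.0181 + 0.0263 = 0.0444
F* = 71.39 · e^(0.0444 × 1) = 71.39 · e^0.044400 = 71.39 × 1.045400 = $74.6311
Market $75.77 > fair $74.6311: forward overpriced → cash-and-carry (buy spot, short the forward).
At maturity, profit = |F_mkt − F*| = |75.77 − 74.6311| = $1.14 per barrel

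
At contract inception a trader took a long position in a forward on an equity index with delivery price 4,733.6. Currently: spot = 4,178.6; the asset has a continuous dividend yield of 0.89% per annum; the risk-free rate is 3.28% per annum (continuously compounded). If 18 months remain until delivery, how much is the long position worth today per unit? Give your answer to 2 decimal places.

-383.16

Current fair forward for the remaining 18 months: F = S·e^((r − q)·T), (r − q) = 0.0328 − 0.0089 = 0.0239
F = 4178.6 · e^(0.0239 × 18/12) = 4178.6 × 1.03650036 = 4331.1204
Value of long forward = (F − K)·e^(−rT) = (4331.1204 − 4733.6) · e^(−0.0328·18/12)
= -402.4796 × 0.95199071 = -383.16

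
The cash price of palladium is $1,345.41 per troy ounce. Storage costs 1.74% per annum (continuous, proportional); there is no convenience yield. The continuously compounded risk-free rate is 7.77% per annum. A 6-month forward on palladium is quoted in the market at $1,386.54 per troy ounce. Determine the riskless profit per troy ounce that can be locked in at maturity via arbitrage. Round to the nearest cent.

Fair forward: F* = S·e^(carry·T), with carry = (r + u) = 0.0777 + 0.0174 = 0.0951
F* = 1345.41 · e^(0.0951 × 6/12) = 1345.41 · e^0.04755000 = 1345.41 × 1.04869863 = $1410.9296
Market $1386.54 < fair $1410.9296: forward underpriced → reverse cash-and-carry (short spot, go long the forward).
At maturity, profit = |F_mkt − F*| = |1386.54 − 1410.9296| = $24.39 per troy ounce

$24.39 per troy ounce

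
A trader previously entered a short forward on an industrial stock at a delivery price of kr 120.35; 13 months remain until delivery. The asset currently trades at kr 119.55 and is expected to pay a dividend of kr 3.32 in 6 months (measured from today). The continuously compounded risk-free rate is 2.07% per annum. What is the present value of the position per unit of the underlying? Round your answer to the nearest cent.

kr 1.42

PV(remaining dividends) I = 3.32·e^(−0.0207·6/12) = 3.2858
Current forward F = (S − I)·e^(rT) = (119.55 − 3.2858)·e^(0.0207·13/12) = 116.2642 × 1.022678 = 118.9008
Value (long) = (F − K)·e^(−rT) = (118.9008 − 120.35) × 0.977825 = -1.4171
Short position value = −(long value) = kr 1.42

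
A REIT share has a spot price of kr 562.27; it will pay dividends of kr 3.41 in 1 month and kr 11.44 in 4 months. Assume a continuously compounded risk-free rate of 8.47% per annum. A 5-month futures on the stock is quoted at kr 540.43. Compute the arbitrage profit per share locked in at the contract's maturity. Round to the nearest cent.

kr 27.01 per share

PV(dividends) I = 3.41·e^(−0.0847·1/12) + 11.44·e^(−0.0847·4/12) = 14.5075
Fair futures F* = (S − I)·e^(rT) = (562.27 − 14.5075)·e^0.035292 = 547.7625 × 1.035922 = 567.4392
Market kr 540.43 < fair 567.4392: forward underpriced → reverse cash-and-carry (short the stock, invest proceeds at r, pay the dividends, go long the forward).
Profit at T = |F_mkt − F*| = |540.43 − 567.4392| = kr 27.01 per share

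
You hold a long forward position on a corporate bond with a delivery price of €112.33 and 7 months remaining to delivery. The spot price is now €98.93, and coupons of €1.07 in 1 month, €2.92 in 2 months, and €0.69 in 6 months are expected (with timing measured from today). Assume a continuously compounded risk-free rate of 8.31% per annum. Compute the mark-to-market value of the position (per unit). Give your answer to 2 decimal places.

PV(remaining coupons) I = 1.07·e^(−0.0831·1/12) + 2.92·e^(−0.0831·2/12) + 0.69·e^(−0.0831·6/12) = 4.6044
Current forward F = (S − I)·e^(rT) = (98.93 − 4.6044)·e^(0.0831·7/12) = 94.3256 × 1.049669 = 99.0107
Value (long) = (F − K)·e^(−rT) = (99.0107 − 112.33) × 0.952681 = -12.6890
Value = -€12.69

-€12.69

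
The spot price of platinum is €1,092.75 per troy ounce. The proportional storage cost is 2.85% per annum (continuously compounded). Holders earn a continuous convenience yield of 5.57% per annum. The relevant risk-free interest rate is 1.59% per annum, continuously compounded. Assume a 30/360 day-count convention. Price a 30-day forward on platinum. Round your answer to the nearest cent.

€1,091.72 per troy ounce

Net carry = r + u − y = 0.0159 + 0.0285 − 0.0557 = -0.0113
F = S·e^((r+u−y)T) = 1092.75 · e^(-0.0113 × 30/360) = 1092.75 · e^-0.00094167
= 1092.75 × 0.99905877 = €1,091.72 per troy ounce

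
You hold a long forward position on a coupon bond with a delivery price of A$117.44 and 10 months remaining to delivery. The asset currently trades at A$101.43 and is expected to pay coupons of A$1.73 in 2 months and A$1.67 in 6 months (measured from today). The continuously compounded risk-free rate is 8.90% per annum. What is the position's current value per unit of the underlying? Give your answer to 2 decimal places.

-A$10.92

PV(remaining coupons) I = 1.73·e^(−0.0890·2/12) + 1.67·e^(−0.0890·6/12) = 3.3018
Current forward F = (S − I)·e^(rT) = (101.43 − 3.3018)·e^(0.0890·10/12) = 98.1282 × 1.076986 = 105.6827
Value (long) = (F − K)·e^(−rT) = (105.6827 − 117.44) × 0.928517 = -10.9169
Value = -A$10.92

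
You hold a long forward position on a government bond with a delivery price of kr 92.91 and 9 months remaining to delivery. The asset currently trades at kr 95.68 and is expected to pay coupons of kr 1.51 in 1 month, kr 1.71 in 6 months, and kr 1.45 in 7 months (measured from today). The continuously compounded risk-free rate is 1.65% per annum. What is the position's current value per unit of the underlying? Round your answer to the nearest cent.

-kr 0.73

PV(remaining coupons) I = 1.51·e^(−0.0165·1/12) + 1.71·e^(−0.0165·6/12) + 1.45·e^(−0.0165·7/12) = 4.6400
Current forward F = (S − I)·e^(rT) = (95.68 − 4.6400)·e^(0.0165·9/12) = 91.0400 × 1.012452 = 92.1736
Value (long) = (F − K)·e^(−rT) = (92.1736 − 92.91) × 0.987701 = -0.7273
Value = -kr 0.73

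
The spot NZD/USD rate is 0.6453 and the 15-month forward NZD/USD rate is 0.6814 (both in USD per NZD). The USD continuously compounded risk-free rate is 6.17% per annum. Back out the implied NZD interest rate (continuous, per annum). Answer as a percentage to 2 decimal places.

1.82%

F = S·e^((r_USD − r_NZD)T) ⇒ r_NZD = r_USD − ln(F/S)/T
ln(0.6814/0.6453) = 0.054434; /(15/12) = 0.043547
r_NZD = 0.0617 − 0.043547 = 0.018153
r_NZD = 1.82%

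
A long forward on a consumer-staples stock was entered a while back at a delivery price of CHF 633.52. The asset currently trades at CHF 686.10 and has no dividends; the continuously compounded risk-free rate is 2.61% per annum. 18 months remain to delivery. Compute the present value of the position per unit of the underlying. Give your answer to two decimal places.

Current fair forward for the remaining 18 months: F = S·e^(r·T), r = 0.0261
F = 686.10 · e^(0.0261 × 18/12) = 686.10 × 1.039926 = 713.4932
Value of long forward = (F − K)·e^(−rT) = (713.4932 − 633.52) · e^(−0.0261·18/12)
= 79.9732 × 0.961606 = 76.90

CHF 76.90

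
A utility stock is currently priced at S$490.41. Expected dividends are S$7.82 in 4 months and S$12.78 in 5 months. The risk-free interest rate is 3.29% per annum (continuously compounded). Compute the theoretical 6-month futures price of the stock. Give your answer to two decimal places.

S$477.87

PV(dividends) I = 7.82·e^(−0.0329·4/12) + 12.78·e^(−0.0329·5/12)
I = 7.7347 + 12.6060 = 20.3407
F = (S − I)·e^(rT) = (490.41 − 20.3407) · e^(0.0329·6/12)
= 470.0693 · e^0.016450 = 470.0693 × 1.016586 = S$477.87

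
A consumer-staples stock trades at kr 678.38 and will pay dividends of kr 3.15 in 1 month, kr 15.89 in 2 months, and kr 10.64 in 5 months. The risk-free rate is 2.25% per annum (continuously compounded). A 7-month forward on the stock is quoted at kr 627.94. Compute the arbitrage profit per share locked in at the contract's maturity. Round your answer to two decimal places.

kr 29.50 per share

PV(dividends) I = 3.15·e^(−0.0225·1/12) + 15.89·e^(−0.0225·2/12) + 10.64·e^(−0.0225·5/12) = 29.5153
Fair forward F* = (S − I)·e^(rT) = (678.38 − 29.5153)·e^0.013125 = 648.8647 × 1.013212 = 657.4375
Market kr 627.94 < fair 657.4375: forward underpriced → reverse cash-and-carry (short the stock, invest proceeds at r, pay the dividends, go long the forward).
Profit at T = |F_mkt − F*| = |627.94 − 657.4375| = kr 29.50 per share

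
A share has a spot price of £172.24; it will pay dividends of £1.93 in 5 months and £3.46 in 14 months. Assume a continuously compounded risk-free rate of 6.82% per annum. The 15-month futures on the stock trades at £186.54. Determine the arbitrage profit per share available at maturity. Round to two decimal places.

£4.50 per share

PV(dividends) I = 1.93·e^(−0.0682·5/12) + 3.46·e^(−0.0682·14/12) = 5.0713
Fair futures F* = (S − I)·e^(rT) = (172.24 − 5.0713)·e^0.085250 = 167.1687 × 1.088989 = 182.0449
Market £186.54 > fair 182.0449: forward overpriced → cash-and-carry (borrow at r, buy the stock and collect the dividends, short the forward).
Profit at T = |F_mkt − F*| = |186.54 − 182.0449| = £4.50 per share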